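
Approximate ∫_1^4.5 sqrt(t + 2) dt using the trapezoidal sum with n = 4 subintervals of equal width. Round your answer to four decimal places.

7.5779

Δt = (4.5 − 1)/4 = 0.875.
f(1) ≈ 1.7321, f(1.875) ≈ 1.9685, f(2.75) ≈ 2.1794, f(3.625) ≈ 2.3717, f(4.5) ≈ 2.5495.
T_4 = (Δt/2)·[f(t_0) + 2f(t_1) + 2f(t_2) + 2f(t_3) + f(t_4)].
Sum ≈ 7.5779.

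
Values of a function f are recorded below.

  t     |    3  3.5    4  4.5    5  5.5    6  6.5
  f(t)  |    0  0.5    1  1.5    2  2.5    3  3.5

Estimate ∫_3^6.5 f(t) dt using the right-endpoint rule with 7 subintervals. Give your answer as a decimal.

Δt = 0.5.
Sum = 0.5·[0.5 + 1 + 1.5 + 2 + 2.5 + 3 + 3.5] = 7.

7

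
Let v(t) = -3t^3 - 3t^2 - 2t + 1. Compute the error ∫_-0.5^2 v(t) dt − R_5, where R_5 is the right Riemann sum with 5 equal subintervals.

Exact integral: ∫_-0.5^2 v(t) dt = -21.328125.
R_5 = -32.5.
Error = -21.328125 − (-32.5) = 11.171875.

11.171875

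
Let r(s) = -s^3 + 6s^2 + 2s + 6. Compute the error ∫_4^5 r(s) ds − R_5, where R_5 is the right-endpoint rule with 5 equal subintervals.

0.55

Exact integral: ∫_4^5 r(s) ds = 44.75.
R_5 = 44.2.
Error = 44.75 − 44.2 = 0.55.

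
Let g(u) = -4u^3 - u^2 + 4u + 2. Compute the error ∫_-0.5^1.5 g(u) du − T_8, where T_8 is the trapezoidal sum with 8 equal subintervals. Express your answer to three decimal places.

Exact integral: ∫_-0.5^1.5 g(u) du ≈ 1.83333.
T_8 = 1.6875.
Error ≈ 1.83333 − 1.6875 ≈ 0.146.

0.146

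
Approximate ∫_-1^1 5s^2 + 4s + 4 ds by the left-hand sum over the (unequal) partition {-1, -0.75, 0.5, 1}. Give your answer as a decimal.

9.640625

Subinterval widths: 0.25, 1.25, 0.5.
Left endpoints: -1, -0.75, 0.5.
f(-1) = 5, f(-0.75) = 3.8125, f(0.5) = 7.25.
Sum = Σ Δs_i · f(s_i).
Sum = 9.640625.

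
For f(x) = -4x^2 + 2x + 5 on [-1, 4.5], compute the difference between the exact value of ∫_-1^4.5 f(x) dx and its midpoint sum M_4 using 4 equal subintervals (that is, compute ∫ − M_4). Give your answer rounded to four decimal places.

-3.4661

Exact integral: ∫_-1^4.5 f(x) dx ≈ -76.083333.
M_4 = -72.6171875.
Error ≈ -76.083333 − (-72.6171875) ≈ -3.4661.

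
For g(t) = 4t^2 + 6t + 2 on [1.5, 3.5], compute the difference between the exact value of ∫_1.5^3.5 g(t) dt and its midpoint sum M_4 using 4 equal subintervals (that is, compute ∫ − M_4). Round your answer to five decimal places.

Exact integral: ∫_1.5^3.5 g(t) dt ≈ 86.6666667.
M_4 = 86.5.
Error ≈ 86.6666667 − 86.5 ≈ 0.16667.

0.16667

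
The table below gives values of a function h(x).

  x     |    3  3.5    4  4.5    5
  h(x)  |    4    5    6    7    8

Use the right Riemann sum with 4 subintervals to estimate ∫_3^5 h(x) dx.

Δx = 0.5.
Sum = 0.5·[5 + 6 + 7 + 8] = 13.

13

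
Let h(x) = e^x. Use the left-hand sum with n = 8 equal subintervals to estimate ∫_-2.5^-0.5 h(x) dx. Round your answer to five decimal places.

Δx = (-0.5 − (-2.5))/8 = 0.25.
Left endpoints: -2.5, -2.25, -2, -1.75, -1.5, -1.25, -1, -0.75.
h(-2.5) ≈ 0.08208, h(-2.25) ≈ 0.10540, h(-2) ≈ 0.13534, h(-1.75) ≈ 0.17377, h(-1.5) ≈ 0.22313, h(-1.25) ≈ 0.28650, h(-1) ≈ 0.36788, h(-0.75) ≈ 0.47237.
Sum = Δx · [h(-2.5) + h(-2.25) + h(-2) + ...].
Sum ≈ 0.46162.

0.46162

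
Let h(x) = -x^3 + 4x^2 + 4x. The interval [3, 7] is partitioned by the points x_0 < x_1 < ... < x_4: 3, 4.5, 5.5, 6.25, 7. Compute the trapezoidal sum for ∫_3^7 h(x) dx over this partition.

-86.65234375

Subinterval widths: 1.5, 1, 0.75, 0.75.
h(3) = 21, h(4.5) = 7.875, h(5.5) = -23.375, h(6.25) = -62.890625, h(7) = -119.
On each subinterval the trapezoid contributes (Δx_i/2)·[h(x_{i-1}) + h(x_i)].
Sum = -86.65234375.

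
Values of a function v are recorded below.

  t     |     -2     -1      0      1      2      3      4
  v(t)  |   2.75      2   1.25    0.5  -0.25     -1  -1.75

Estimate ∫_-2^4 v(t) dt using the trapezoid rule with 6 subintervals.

3

Δt = 1.
T_6 = (1/2)·[2.75 + 2·2 + 2·1.25 + 2·0.5 + 2·(-0.25) + 2·(-1) + (-1.75)] = 3.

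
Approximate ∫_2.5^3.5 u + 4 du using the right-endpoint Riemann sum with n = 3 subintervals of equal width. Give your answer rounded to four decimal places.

7.1667

Δu = (3.5 − 2.5)/3 = 1/3.
Right endpoints: 17/6, 19/6, 3.5.
f(17/6) = 41/6, f(19/6) = 43/6, f(3.5) = 7.5.
Sum = Δu · [f(17/6) + f(19/6) + f(3.5)].
Sum ≈ 7.1667.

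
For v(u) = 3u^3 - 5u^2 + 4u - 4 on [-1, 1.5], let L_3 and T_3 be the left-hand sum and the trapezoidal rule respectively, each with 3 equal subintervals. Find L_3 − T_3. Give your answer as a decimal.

L_3 ≈ -19.5717593.
T_3 ≈ -12.5405093.
L_3 − T_3 = -7.03125.

-7.03125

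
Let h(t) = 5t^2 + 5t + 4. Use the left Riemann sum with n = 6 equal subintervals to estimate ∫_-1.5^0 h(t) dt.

Δt = (0 − (-1.5))/6 = 0.25.
Left endpoints: -1.5, -1.25, -1, -0.75, -0.5, -0.25.
h(-1.5) = 7.75, h(-1.25) = 5.5625, h(-1) = 4, h(-0.75) = 3.0625, h(-0.5) = 2.75, h(-0.25) = 3.0625.
Sum = Δt · [h(-1.5) + h(-1.25) + h(-1) + ...].
Sum = 6.546875.

6.546875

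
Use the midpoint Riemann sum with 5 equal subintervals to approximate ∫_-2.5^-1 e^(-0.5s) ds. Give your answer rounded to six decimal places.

Δs = (-1 − (-2.5))/5 = 0.3.
Midpoints: -2.35, -2.05, -1.75, -1.45, -1.15.
f(-2.35) ≈ 3.238143, f(-2.05) ≈ 2.787095, f(-1.75) ≈ 2.398875, f(-1.45) ≈ 2.064731, f(-1.15) ≈ 1.777131.
Sum = Δs · [f(-2.35) + f(-2.05) + f(-1.75) + f(-1.45) + f(-1.15)].
Sum ≈ 3.679793.

3.679793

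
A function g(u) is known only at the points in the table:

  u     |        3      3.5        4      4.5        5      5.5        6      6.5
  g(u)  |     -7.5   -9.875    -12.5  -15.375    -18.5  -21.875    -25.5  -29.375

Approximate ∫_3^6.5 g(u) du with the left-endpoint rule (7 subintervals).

-55.5625

Δu = 0.5.
Sum = 0.5·[(-7.5) + (-9.875) + (-12.5) + (-15.375) + (-18.5) + (-21.875) + (-25.5)] = -55.5625.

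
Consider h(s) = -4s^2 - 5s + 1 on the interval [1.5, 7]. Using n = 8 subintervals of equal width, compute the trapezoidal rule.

-565.94140625

Δs = (7 − 1.5)/8 = 0.6875.
h(1.5) = -15.5, h(2.1875) = -29.078125, h(2.875) = -46.4375, h(3.5625) = -67.578125, h(4.25) = -92.5, h(4.9375) = -121.203125, h(5.625) = -153.6875, h(6.3125) = -189.953125, h(7) = -230.
T_8 = (Δs/2)·[h(s_0) + 2h(s_1) + ... + 2h(s_{7}) + h(s_8)].
Sum = -565.94140625.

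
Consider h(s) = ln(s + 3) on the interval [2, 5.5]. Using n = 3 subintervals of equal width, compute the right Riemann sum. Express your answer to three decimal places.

Δs = (5.5 − 2)/3 = 7/6.
Right endpoints: 19/6, 13/3, 5.5.
h(19/6) ≈ 1.819, h(13/3) ≈ 1.992, h(5.5) ≈ 2.140.
Sum = Δs · [h(19/6) + h(13/3) + h(5.5)].
Sum ≈ 6.944.

6.944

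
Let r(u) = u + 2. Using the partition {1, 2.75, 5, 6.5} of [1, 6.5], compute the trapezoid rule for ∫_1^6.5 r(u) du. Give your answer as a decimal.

31.625

Subinterval widths: 1.75, 2.25, 1.5.
r(1) = 3, r(2.75) = 4.75, r(5) = 7, r(6.5) = 8.5.
On each subinterval the trapezoid contributes (Δu_i/2)·[r(u_{i-1}) + r(u_i)].
Sum = 31.625.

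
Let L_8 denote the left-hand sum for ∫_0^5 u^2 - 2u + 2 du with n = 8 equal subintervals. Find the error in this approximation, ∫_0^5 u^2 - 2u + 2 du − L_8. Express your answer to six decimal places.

4.361979

Exact integral: ∫_0^5 f(u) du ≈ 26.66666667.
L_8 = 22.3046875.
Error ≈ 26.66666667 − 22.3046875 ≈ 4.361979.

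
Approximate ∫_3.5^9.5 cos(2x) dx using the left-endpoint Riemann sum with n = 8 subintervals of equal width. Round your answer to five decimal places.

-0.29218

Δx = (9.5 − 3.5)/8 = 0.75.
Left endpoints: 3.5, 4.25, 5, 5.75, 6.5, 7.25, 8, 8.75.
f(3.5) ≈ 0.75390, f(4.25) ≈ -0.60201, f(5) ≈ -0.83907, f(5.75) ≈ 0.48330, f(6.5) ≈ 0.90745, f(7.25) ≈ -0.35492, f(8) ≈ -0.95766, f(8.75) ≈ 0.21944.
Sum = Δx · [f(3.5) + f(4.25) + f(5) + ...].
Sum ≈ -0.29218.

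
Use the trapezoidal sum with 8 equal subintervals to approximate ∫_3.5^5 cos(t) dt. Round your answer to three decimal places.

-0.606

Δt = (5 − 3.5)/8 = 0.1875.
f(3.5) ≈ -0.936, f(3.6875) ≈ -0.855, f(3.875) ≈ -0.743, f(4.0625) ≈ -0.605, f(4.25) ≈ -0.446, f(4.4375) ≈ -0.271, f(4.625) ≈ -0.087, f(4.8125) ≈ 0.100, f(5) ≈ 0.284.
T_8 = (Δt/2)·[f(t_0) + 2f(t_1) + ... + 2f(t_{7}) + f(t_8)].
Sum ≈ -0.606.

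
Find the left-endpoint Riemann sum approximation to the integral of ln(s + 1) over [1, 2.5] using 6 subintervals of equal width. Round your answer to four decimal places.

1.4273

Δs = (2.5 − 1)/6 = 0.25.
Left endpoints: 1, 1.25, 1.5, 1.75, 2, 2.25.
f(1) ≈ 0.6931, f(1.25) ≈ 0.8109, f(1.5) ≈ 0.9163, f(1.75) ≈ 1.0116, f(2) ≈ 1.0986, f(2.25) ≈ 1.1787.
Sum = Δs · [f(1) + f(1.25) + f(1.5) + ...].
Sum ≈ 1.4273.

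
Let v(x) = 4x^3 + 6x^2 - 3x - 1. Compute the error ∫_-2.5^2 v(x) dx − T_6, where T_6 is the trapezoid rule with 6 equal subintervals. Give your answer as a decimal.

-1.265625

Exact integral: ∫_-2.5^2 v(x) dx = 23.0625.
T_6 = 24.328125.
Error = 23.0625 − 24.328125 = -1.265625.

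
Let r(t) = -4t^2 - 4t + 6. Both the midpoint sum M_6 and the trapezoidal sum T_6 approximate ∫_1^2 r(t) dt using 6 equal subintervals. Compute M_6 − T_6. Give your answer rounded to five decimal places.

0.02778

M_6 ≈ -9.3240741.
T_6 ≈ -9.3518519.
M_6 − T_6 ≈ 0.02778.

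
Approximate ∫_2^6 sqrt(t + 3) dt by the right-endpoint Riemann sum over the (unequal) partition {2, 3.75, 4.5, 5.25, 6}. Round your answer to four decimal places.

11.0048

Subinterval widths: 1.75, 0.75, 0.75, 0.75.
Right endpoints: 3.75, 4.5, 5.25, 6.
f(3.75) ≈ 2.5981, f(4.5) ≈ 2.7386, f(5.25) ≈ 2.8723, f(6) ≈ 3.0000.
Sum = Σ Δt_i · f(t_i).
Sum ≈ 11.0048.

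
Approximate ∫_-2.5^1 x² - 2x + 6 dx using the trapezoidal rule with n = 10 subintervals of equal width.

Δx = (1 − (-2.5))/10 = 0.35.
f(-2.5) = 17.25, f(-2.15) = 14.9225, f(-1.8) = 12.84, f(-1.45) = 11.0025, f(-1.1) = 9.41, f(-0.75) = 8.0625, f(-0.4) = 6.96, f(-0.05) = 6.1025, f(0.3) = 5.49, f(0.65) = 5.1225, f(1) = 5.
T_10 = (Δx/2)·[f(x_0) + 2f(x_1) + ... + 2f(x_{9}) + f(x_10)].
Sum = 31.863125.

31.863125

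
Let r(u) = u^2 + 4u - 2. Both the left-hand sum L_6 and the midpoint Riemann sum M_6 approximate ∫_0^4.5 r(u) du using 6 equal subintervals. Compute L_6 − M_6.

L_6 = 47.953125.
M_6 = 61.6640625.
L_6 − M_6 = -13.7109375.

-13.7109375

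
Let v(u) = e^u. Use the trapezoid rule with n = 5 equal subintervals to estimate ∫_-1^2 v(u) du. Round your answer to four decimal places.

7.2306

Δu = (2 − (-1))/5 = 0.6.
v(-1) ≈ 0.3679, v(-0.4) ≈ 0.6703, v(0.2) ≈ 1.2214, v(0.8) ≈ 2.2255, v(1.4) ≈ 4.0552, v(2) ≈ 7.3891.
T_5 = (Δu/2)·[v(u_0) + 2v(u_1) + ... + 2v(u_{4}) + v(u_5)].
Sum ≈ 7.2306.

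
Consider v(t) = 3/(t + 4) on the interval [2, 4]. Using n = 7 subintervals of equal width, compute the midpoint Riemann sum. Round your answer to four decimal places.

0.8629

Δt = (4 − 2)/7 = 2/7.
Midpoints: 15/7, 17/7, 19/7, 3, 23/7, 25/7, 27/7.
v(15/7) = 21/43, v(17/7) = 7/15, v(19/7) = 21/47, v(3) = 3/7, v(23/7) = 7/17, v(25/7) = 21/53, v(27/7) = 21/55.
Sum = Δt · [v(15/7) + v(17/7) + v(19/7) + ...].
Sum ≈ 0.8629.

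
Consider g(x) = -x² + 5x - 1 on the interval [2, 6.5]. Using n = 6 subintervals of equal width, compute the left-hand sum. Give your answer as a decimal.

7.734375

Δx = (6.5 − 2)/6 = 0.75.
Left endpoints: 2, 2.75, 3.5, 4.25, 5, 5.75.
g(2) = 5, g(2.75) = 5.1875, g(3.5) = 4.25, g(4.25) = 2.1875, g(5) = -1, g(5.75) = -5.3125.
Sum = Δx · [g(2) + g(2.75) + g(3.5) + ...].
Sum = 7.734375.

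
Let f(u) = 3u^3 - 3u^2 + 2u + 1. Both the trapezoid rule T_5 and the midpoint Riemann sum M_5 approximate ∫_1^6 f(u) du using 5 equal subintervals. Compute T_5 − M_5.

35.625

T_5 = 820.
M_5 = 784.375.
T_5 − M_5 = 35.625.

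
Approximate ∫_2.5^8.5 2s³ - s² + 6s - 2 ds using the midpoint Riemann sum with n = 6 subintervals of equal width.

Δs = (8.5 − 2.5)/6 = 1.
Midpoints: 3, 4, 5, 6, 7, 8.
f(3) = 61, f(4) = 134, f(5) = 253, f(6) = 430, f(7) = 677, f(8) = 1006.
Sum = Δs · [f(3) + f(4) + f(5) + ...].
Sum = 2561.

2561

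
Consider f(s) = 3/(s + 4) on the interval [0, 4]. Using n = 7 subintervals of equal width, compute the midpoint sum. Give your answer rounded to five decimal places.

Δs = (4 − 0)/7 = 4/7.
Midpoints: 2/7, 6/7, 10/7, 2, 18/7, 22/7, 26/7.
f(2/7) = 0.7, f(6/7) = 21/34, f(10/7) = 21/38, f(2) = 0.5, f(18/7) = 21/46, f(22/7) = 0.42, f(26/7) = 7/18.
Sum = Δs · [f(2/7) + f(6/7) + f(10/7) + ...].
Sum ≈ 2.07754.

2.07754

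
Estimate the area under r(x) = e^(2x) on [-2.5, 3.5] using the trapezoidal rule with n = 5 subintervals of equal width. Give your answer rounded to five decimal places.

789.26674

Δx = (3.5 − (-2.5))/5 = 1.2.
r(-2.5) ≈ 0.00674, r(-1.3) ≈ 0.07427, r(-0.1) ≈ 0.81873, r(1.1) ≈ 9.02501, r(2.3) ≈ 99.48432, r(3.5) ≈ 1096.63316.
T_5 = (Δx/2)·[r(x_0) + 2r(x_1) + ... + 2r(x_{4}) + r(x_5)].
Sum ≈ 789.26674.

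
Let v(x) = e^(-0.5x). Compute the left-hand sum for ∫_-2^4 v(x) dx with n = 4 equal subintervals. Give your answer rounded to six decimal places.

7.343014

Δx = (4 − (-2))/4 = 1.5.
Left endpoints: -2, -0.5, 1, 2.5.
v(-2) ≈ 2.718282, v(-0.5) ≈ 1.284025, v(1) ≈ 0.606531, v(2.5) ≈ 0.286505.
Sum = Δx · [v(-2) + v(-0.5) + v(1) + v(2.5)].
Sum ≈ 7.343014.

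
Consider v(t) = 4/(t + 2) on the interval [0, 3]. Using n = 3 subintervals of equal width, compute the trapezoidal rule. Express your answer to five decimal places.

Δt = (3 − 0)/3 = 1.
v(0) = 2, v(1) = 4/3, v(2) = 1, v(3) = 0.8.
T_3 = (Δt/2)·[v(t_0) + 2v(t_1) + 2v(t_2) + v(t_3)].
Sum ≈ 3.73333.

3.73333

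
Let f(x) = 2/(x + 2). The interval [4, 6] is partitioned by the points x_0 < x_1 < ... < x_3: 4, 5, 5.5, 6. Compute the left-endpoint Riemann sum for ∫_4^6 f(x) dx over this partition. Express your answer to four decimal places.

0.6095

Subinterval widths: 1, 0.5, 0.5.
Left endpoints: 4, 5, 5.5.
f(4) = 1/3, f(5) = 2/7, f(5.5) = 4/15.
Sum = Σ Δx_i · f(x_i).
Sum ≈ 0.6095.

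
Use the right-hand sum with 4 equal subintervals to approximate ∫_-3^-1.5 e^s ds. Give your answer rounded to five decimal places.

0.20787

Δs = (-1.5 − (-3))/4 = 0.375.
Right endpoints: -2.625, -2.25, -1.875, -1.5.
f(-2.625) ≈ 0.07244, f(-2.25) ≈ 0.10540, f(-1.875) ≈ 0.15335, f(-1.5) ≈ 0.22313.
Sum = Δs · [f(-2.625) + f(-2.25) + f(-1.875) + f(-1.5)].
Sum ≈ 0.20787.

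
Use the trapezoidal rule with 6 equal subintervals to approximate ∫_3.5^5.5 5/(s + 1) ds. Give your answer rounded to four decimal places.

Δs = (5.5 − 3.5)/6 = 1/3.
f(3.5) = 10/9, f(23/6) = 30/29, f(25/6) = 30/31, f(4.5) = 10/11, f(29/6) = 6/7, f(31/6) = 30/37, f(5.5) = 10/13.
T_6 = (Δs/2)·[f(s_0) + 2f(s_1) + ... + 2f(s_{5}) + f(s_6)].
Sum ≈ 1.8398.

1.8398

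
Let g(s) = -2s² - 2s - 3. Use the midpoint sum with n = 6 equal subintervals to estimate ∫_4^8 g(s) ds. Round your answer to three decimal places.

-358.370

Δs = (8 − 4)/6 = 2/3.
Midpoints: 13/3, 5, 17/3, 19/3, 7, 23/3.
g(13/3) = -443/9, g(5) = -63, g(17/3) = -707/9, g(19/3) = -863/9, g(7) = -115, g(23/3) = -1223/9.
Sum = Δs · [g(13/3) + g(5) + g(17/3) + ...].
Sum ≈ -358.370.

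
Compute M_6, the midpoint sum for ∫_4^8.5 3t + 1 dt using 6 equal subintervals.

88.875

Δt = (8.5 − 4)/6 = 0.75.
Midpoints: 4.375, 5.125, 5.875, 6.625, 7.375, 8.125.
f(4.375) = 14.125, f(5.125) = 16.375, f(5.875) = 18.625, f(6.625) = 20.875, f(7.375) = 23.125, f(8.125) = 25.375.
Sum = Δt · [f(4.375) + f(5.125) + f(5.875) + ...].
Sum = 88.875.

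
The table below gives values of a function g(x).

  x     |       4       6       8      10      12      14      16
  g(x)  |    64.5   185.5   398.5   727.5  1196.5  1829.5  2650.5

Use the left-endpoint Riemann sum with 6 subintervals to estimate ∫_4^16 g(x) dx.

Δx = 2.
Sum = 2·[64.5 + 185.5 + 398.5 + 727.5 + 1196.5 + 1829.5] = 8804.

8804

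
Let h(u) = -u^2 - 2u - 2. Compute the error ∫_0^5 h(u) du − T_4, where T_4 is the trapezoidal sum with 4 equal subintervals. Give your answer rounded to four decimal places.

Exact integral: ∫_0^5 h(u) du ≈ -76.666667.
T_4 = -77.96875.
Error ≈ -76.666667 − (-77.96875) ≈ 1.3021.

1.3021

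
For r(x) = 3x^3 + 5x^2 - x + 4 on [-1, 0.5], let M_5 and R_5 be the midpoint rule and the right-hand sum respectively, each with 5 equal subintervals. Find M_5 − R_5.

M_5 = 7.5159375.
R_5 = 7.3275.
M_5 − R_5 = 0.1884375.

0.1884375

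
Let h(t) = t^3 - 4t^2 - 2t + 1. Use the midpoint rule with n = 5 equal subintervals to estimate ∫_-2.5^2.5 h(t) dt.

Δt = (2.5 − (-2.5))/5 = 1.
Midpoints: -2, -1, 0, 1, 2.
h(-2) = -19, h(-1) = -2, h(0) = 1, h(1) = -4, h(2) = -11.
Sum = Δt · [h(-2) + h(-1) + h(0) + h(1) + h(2)].
Sum = -35.

-35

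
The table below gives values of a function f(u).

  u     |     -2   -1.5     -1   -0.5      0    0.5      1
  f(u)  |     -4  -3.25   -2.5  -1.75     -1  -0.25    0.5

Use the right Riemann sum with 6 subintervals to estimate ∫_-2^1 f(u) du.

Δu = 0.5.
Sum = 0.5·[(-3.25) + (-2.5) + (-1.75) + (-1) + (-0.25) + 0.5] = -4.125.

-4.125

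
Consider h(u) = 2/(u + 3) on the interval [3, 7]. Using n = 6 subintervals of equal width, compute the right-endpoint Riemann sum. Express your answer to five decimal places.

Δu = (7 − 3)/6 = 2/3.
Right endpoints: 11/3, 13/3, 5, 17/3, 19/3, 7.
h(11/3) = 0.3, h(13/3) = 3/11, h(5) = 0.25, h(17/3) = 3/13, h(19/3) = 3/14, h(7) = 0.2.
Sum = Δu · [h(11/3) + h(13/3) + h(5) + ...].
Sum ≈ 0.97852.

0.97852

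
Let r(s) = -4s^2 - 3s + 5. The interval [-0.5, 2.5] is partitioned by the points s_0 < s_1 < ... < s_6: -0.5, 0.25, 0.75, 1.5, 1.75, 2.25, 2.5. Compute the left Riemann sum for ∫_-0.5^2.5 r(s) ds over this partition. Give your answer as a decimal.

-7.375

Subinterval widths: 0.75, 0.5, 0.75, 0.25, 0.5, 0.25.
Left endpoints: -0.5, 0.25, 0.75, 1.5, 1.75, 2.25.
r(-0.5) = 5.5, r(0.25) = 4, r(0.75) = 0.5, r(1.5) = -8.5, r(1.75) = -12.5, r(2.25) = -22.
Sum = Σ Δs_i · r(s_i).
Sum = -7.375.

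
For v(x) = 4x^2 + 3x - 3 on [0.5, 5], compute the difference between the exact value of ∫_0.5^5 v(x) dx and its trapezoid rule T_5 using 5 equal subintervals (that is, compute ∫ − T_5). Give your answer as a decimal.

Exact integral: ∫_0.5^5 v(x) dx = 190.125.
T_5 = 192.555.
Error = 190.125 − 192.555 = -2.43.

-2.43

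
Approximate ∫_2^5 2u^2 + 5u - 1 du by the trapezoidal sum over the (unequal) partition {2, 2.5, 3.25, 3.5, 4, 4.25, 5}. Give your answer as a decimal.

Subinterval widths: 0.5, 0.75, 0.25, 0.5, 0.25, 0.75.
f(2) = 17, f(2.5) = 24, f(3.25) = 36.375, f(3.5) = 41, f(4) = 51, f(4.25) = 56.375, f(5) = 74.
On each subinterval the trapezoid contributes (Δu_i/2)·[f(u_{i-1}) + f(u_i)].
Sum = 127.875.

127.875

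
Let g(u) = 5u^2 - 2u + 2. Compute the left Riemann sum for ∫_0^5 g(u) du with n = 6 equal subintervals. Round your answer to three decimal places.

148.310

Δu = (5 − 0)/6 = 5/6.
Left endpoints: 0, 5/6, 5/3, 2.5, 10/3, 25/6.
g(0) = 2, g(5/6) = 137/36, g(5/3) = 113/9, g(2.5) = 28.25, g(10/3) = 458/9, g(25/6) = 2897/36.
Sum = Δu · [g(0) + g(5/6) + g(5/3) + ...].
Sum ≈ 148.310.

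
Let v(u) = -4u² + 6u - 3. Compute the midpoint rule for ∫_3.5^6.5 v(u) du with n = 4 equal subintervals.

-227.4375

Δu = (6.5 − 3.5)/4 = 0.75.
Midpoints: 3.875, 4.625, 5.375, 6.125.
v(3.875) = -39.8125, v(4.625) = -60.8125, v(5.375) = -86.3125, v(6.125) = -116.3125.
Sum = Δu · [v(3.875) + v(4.625) + v(5.375) + v(6.125)].
Sum = -227.4375.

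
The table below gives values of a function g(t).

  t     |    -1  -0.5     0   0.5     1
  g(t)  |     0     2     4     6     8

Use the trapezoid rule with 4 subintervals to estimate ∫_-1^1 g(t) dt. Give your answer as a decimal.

Δt = 0.5.
T_4 = (0.5/2)·[0 + 2·2 + 2·4 + 2·6 + 8] = 8.

8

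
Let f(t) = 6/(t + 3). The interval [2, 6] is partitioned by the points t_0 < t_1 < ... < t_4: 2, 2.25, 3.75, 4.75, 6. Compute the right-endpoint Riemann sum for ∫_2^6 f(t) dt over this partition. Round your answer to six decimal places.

3.226575

Subinterval widths: 0.25, 1.5, 1, 1.25.
Right endpoints: 2.25, 3.75, 4.75, 6.
f(2.25) = 8/7, f(3.75) = 8/9, f(4.75) = 24/31, f(6) = 2/3.
Sum = Σ Δt_i · f(t_i).
Sum ≈ 3.226575.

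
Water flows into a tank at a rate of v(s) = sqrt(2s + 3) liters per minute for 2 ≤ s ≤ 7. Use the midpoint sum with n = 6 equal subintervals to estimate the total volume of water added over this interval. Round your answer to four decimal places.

17.1948

Δs = (7 − 2)/6 = 5/6.
Midpoints: 29/12, 3.25, 49/12, 59/12, 5.75, 79/12.
v(29/12) ≈ 2.7988, v(3.25) ≈ 3.0822, v(49/12) ≈ 3.3417, v(59/12) ≈ 3.5824, v(5.75) ≈ 3.8079, v(79/12) ≈ 4.0208.
Sum = Δs · [v(29/12) + v(3.25) + v(49/12) + ...].
Sum ≈ 17.1948.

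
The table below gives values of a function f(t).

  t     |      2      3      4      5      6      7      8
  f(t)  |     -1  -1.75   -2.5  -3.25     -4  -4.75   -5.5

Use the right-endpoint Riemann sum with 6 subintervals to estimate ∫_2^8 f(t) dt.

Δt = 1.
Sum = 1·[(-1.75) + (-2.5) + (-3.25) + (-4) + (-4.75) + (-5.5)] = -21.75.

-21.75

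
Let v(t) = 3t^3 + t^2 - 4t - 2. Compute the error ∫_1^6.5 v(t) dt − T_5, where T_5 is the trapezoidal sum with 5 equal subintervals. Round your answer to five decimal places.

Exact integral: ∫_1^6.5 v(t) dt ≈ 1335.7552083.
T_5 = 1374.29875.
Error ≈ 1335.7552083 − 1374.29875 ≈ -38.54354.

-38.54354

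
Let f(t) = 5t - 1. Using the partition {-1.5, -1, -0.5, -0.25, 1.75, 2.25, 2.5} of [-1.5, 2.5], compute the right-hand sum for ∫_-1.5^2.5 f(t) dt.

Subinterval widths: 0.5, 0.5, 0.25, 2, 0.5, 0.25.
Right endpoints: -1, -0.5, -0.25, 1.75, 2.25, 2.5.
f(-1) = -6, f(-0.5) = -3.5, f(-0.25) = -2.25, f(1.75) = 7.75, f(2.25) = 10.25, f(2.5) = 11.5.
Sum = Σ Δt_i · f(t_i).
Sum = 18.1875.

18.1875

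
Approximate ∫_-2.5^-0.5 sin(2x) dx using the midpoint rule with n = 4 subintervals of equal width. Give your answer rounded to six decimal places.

Δx = (-0.5 − (-2.5))/4 = 0.5.
Midpoints: -2.25, -1.75, -1.25, -0.75.
f(-2.25) ≈ 0.977530, f(-1.75) ≈ 0.350783, f(-1.25) ≈ -0.598472, f(-0.75) ≈ -0.997495.
Sum = Δx · [f(-2.25) + f(-1.75) + f(-1.25) + f(-0.75)].
Sum ≈ -0.133827.

-0.133827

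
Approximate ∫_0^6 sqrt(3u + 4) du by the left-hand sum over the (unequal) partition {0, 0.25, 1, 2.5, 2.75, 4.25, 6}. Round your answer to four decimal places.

19.3632

Subinterval widths: 0.25, 0.75, 1.5, 0.25, 1.5, 1.75.
Left endpoints: 0, 0.25, 1, 2.5, 2.75, 4.25.
f(0) ≈ 2.0000, f(0.25) ≈ 2.1794, f(1) ≈ 2.6458, f(2.5) ≈ 3.3912, f(2.75) ≈ 3.5000, f(4.25) ≈ 4.0927.
Sum = Σ Δu_i · f(u_i).
Sum ≈ 19.3632.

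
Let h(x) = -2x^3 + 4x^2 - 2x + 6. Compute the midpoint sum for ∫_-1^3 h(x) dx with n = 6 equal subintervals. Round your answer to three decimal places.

13.630

Δx = (3 − (-1))/6 = 2/3.
Midpoints: -2/3, 0, 2/3, 4/3, 2, 8/3.
h(-2/3) = 262/27, h(0) = 6, h(2/3) = 158/27, h(4/3) = 154/27, h(2) = 2, h(8/3) = -238/27.
Sum = Δx · [h(-2/3) + h(0) + h(2/3) + ...].
Sum ≈ 13.630.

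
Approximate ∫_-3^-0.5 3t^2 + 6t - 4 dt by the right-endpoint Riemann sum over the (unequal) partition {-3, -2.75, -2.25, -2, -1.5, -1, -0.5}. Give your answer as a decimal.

Subinterval widths: 0.25, 0.5, 0.25, 0.5, 0.5, 0.5.
Right endpoints: -2.75, -2.25, -2, -1.5, -1, -0.5.
f(-2.75) = 2.1875, f(-2.25) = -2.3125, f(-2) = -4, f(-1.5) = -6.25, f(-1) = -7, f(-0.5) = -6.25.
Sum = Σ Δt_i · f(t_i).
Sum = -11.359375.

-11.359375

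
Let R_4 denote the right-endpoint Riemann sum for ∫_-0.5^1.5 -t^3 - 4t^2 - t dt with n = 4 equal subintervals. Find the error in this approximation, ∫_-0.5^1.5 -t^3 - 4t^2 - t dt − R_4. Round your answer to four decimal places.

Exact integral: ∫_-0.5^1.5 f(t) dt ≈ -6.916667.
R_4 = -10.75.
Error ≈ -6.916667 − (-10.75) ≈ 3.8333.

3.8333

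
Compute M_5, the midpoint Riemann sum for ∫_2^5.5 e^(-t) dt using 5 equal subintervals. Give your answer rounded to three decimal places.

0.129

Δt = (5.5 − 2)/5 = 0.7.
Midpoints: 2.35, 3.05, 3.75, 4.45, 5.15.
f(2.35) ≈ 0.095, f(3.05) ≈ 0.047, f(3.75) ≈ 0.024, f(4.45) ≈ 0.012, f(5.15) ≈ 0.006.
Sum = Δt · [f(2.35) + f(3.05) + f(3.75) + f(4.45) + f(5.15)].
Sum ≈ 0.129.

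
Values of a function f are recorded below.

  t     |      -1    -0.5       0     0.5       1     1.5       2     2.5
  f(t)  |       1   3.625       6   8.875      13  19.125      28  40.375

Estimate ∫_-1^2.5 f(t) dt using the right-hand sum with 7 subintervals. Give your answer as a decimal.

Δt = 0.5.
Sum = 0.5·[3.625 + 6 + 8.875 + 13 + 19.125 + 28 + 40.375] = 59.5.

59.5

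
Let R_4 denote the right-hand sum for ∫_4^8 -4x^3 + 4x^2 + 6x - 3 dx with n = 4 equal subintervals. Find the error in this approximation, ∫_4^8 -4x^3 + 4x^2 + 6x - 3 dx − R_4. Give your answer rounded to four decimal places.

833.3333

Exact integral: ∫_4^8 f(x) dx ≈ -3110.666667.
R_4 = -3944.
Error ≈ -3110.666667 − (-3944) ≈ 833.3333.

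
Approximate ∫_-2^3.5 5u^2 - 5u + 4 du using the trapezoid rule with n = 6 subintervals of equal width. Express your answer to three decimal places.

Δu = (3.5 − (-2))/6 = 11/12.
f(-2) = 34, f(-13/12) = 2201/144, f(-1/6) = 179/36, f(0.75) = 3.0625, f(5/3) = 86/9, f(31/12) = 3521/144, f(3.5) = 47.75.
T_6 = (Δu/2)·[f(u_0) + 2f(u_1) + ... + 2f(u_{5}) + f(u_6)].
Sum ≈ 90.018.

90.018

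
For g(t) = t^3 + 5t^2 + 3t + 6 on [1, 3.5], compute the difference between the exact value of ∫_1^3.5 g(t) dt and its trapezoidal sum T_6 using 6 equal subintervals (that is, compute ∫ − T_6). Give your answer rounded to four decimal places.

-0.8500

Exact integral: ∫_1^3.5 g(t) dt ≈ 138.932292.
T_6 ≈ 139.782263.
Error ≈ 138.932292 − 139.782263 ≈ -0.8500.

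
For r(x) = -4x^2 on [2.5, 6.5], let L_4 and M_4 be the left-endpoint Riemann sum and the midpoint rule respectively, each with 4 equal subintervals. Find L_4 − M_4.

L_4 = -276.
M_4 = -344.
L_4 − M_4 = 68.

68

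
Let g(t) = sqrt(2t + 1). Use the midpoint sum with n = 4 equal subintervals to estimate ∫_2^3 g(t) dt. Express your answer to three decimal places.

Δt = (3 − 2)/4 = 0.25.
Midpoints: 2.125, 2.375, 2.625, 2.875.
g(2.125) ≈ 2.291, g(2.375) ≈ 2.398, g(2.625) ≈ 2.500, g(2.875) ≈ 2.598.
Sum = Δt · [g(2.125) + g(2.375) + g(2.625) + g(2.875)].
Sum ≈ 2.447.

2.447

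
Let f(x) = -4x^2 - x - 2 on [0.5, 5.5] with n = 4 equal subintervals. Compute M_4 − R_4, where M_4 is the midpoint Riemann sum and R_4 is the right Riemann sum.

85.9375

M_4 = -244.0625.
R_4 = -330.
M_4 − R_4 = 85.9375.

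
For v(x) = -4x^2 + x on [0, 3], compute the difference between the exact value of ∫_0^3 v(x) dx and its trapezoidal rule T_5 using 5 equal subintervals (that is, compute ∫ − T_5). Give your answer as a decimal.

0.72

Exact integral: ∫_0^3 v(x) dx = -31.5.
T_5 = -32.22.
Error = -31.5 − (-32.22) = 0.72.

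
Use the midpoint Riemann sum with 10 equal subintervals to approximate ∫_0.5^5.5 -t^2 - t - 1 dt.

-75.3125

Δt = (5.5 − 0.5)/10 = 0.5.
Midpoints: 0.75, 1.25, 1.75, 2.25, 2.75, 3.25, 3.75, 4.25, 4.75, 5.25.
f(0.75) = -2.3125, f(1.25) = -3.8125, f(1.75) = -5.8125, f(2.25) = -8.3125, f(2.75) = -11.3125, f(3.25) = -14.8125, f(3.75) = -18.8125, f(4.25) = -23.3125, f(4.75) = -28.3125, f(5.25) = -33.8125.
Sum = Δt · [f(0.75) + f(1.25) + f(1.75) + ...].
Sum = -75.3125.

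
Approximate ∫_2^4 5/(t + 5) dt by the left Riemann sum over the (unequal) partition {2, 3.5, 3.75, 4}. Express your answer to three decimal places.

1.361

Subinterval widths: 1.5, 0.25, 0.25.
Left endpoints: 2, 3.5, 3.75.
f(2) = 5/7, f(3.5) = 10/17, f(3.75) = 4/7.
Sum = Σ Δt_i · f(t_i).
Sum ≈ 1.361.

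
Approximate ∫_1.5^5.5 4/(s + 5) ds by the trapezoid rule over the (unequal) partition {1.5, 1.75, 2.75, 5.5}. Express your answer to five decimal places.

Subinterval widths: 0.25, 1, 2.75.
f(1.5) = 8/13, f(1.75) = 16/27, f(2.75) = 16/31, f(5.5) = 8/21.
On each subinterval the trapezoid contributes (Δs_i/2)·[f(s_{i-1}) + f(s_i)].
Sum ≈ 1.93884.

1.93884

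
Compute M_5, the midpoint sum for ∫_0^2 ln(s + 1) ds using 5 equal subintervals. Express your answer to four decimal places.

Δs = (2 − 0)/5 = 0.4.
Midpoints: 0.2, 0.6, 1, 1.4, 1.8.
f(0.2) ≈ 0.1823, f(0.6) ≈ 0.4700, f(1) ≈ 0.6931, f(1.4) ≈ 0.8755, f(1.8) ≈ 1.0296.
Sum = Δs · [f(0.2) + f(0.6) + f(1) + f(1.4) + f(1.8)].
Sum ≈ 1.3002.

1.3002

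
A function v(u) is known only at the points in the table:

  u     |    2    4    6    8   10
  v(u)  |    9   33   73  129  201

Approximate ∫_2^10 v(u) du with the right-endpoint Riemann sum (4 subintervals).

Δu = 2.
Sum = 2·[33 + 73 + 129 + 201] = 872.

872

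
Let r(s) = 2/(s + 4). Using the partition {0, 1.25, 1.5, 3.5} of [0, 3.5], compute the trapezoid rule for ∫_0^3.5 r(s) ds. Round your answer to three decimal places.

1.274

Subinterval widths: 1.25, 0.25, 2.
r(0) = 0.5, r(1.25) = 8/21, r(1.5) = 4/11, r(3.5) = 4/15.
On each subinterval the trapezoid contributes (Δs_i/2)·[r(s_{i-1}) + r(s_i)].
Sum ≈ 1.274.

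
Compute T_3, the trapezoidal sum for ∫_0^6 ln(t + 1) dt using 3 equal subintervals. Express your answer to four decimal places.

Δt = (6 − 0)/3 = 2.
f(0) ≈ 0.0000, f(2) ≈ 1.0986, f(4) ≈ 1.6094, f(6) ≈ 1.9459.
T_3 = (Δt/2)·[f(t_0) + 2f(t_1) + 2f(t_2) + f(t_3)].
Sum ≈ 7.3620.

7.3620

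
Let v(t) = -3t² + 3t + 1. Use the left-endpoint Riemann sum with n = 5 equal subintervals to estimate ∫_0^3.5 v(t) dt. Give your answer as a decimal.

-12.67

Δt = (3.5 − 0)/5 = 0.7.
Left endpoints: 0, 0.7, 1.4, 2.1, 2.8.
v(0) = 1, v(0.7) = 1.63, v(1.4) = -0.68, v(2.1) = -5.93, v(2.8) = -14.12.
Sum = Δt · [v(0) + v(0.7) + v(1.4) + v(2.1) + v(2.8)].
Sum = -12.67.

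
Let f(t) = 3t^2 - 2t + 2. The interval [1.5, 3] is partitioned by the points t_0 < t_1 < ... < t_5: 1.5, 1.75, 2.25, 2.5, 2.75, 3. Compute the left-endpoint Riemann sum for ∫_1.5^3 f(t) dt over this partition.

17.1875

Subinterval widths: 0.25, 0.5, 0.25, 0.25, 0.25.
Left endpoints: 1.5, 1.75, 2.25, 2.5, 2.75.
f(1.5) = 5.75, f(1.75) = 7.6875, f(2.25) = 12.6875, f(2.5) = 15.75, f(2.75) = 19.1875.
Sum = Σ Δt_i · f(t_i).
Sum = 17.1875.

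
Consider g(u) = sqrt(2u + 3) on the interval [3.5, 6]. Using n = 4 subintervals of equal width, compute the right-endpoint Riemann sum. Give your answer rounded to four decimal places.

Δu = (6 − 3.5)/4 = 0.625.
Right endpoints: 4.125, 4.75, 5.375, 6.
g(4.125) ≈ 3.3541, g(4.75) ≈ 3.5355, g(5.375) ≈ 3.7081, g(6) ≈ 3.8730.
Sum = Δu · [g(4.125) + g(4.75) + g(5.375) + g(6)].
Sum ≈ 9.0442.

9.0442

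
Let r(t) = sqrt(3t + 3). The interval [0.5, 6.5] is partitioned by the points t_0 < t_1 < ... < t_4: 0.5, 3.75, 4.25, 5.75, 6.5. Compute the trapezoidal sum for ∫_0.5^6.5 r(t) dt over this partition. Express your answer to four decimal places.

Subinterval widths: 3.25, 0.5, 1.5, 0.75.
r(0.5) ≈ 2.1213, r(3.75) ≈ 3.7749, r(4.25) ≈ 3.9686, r(5.75) ≈ 4.5000, r(6.5) ≈ 4.7434.
On each subinterval the trapezoid contributes (Δt_i/2)·[r(t_{i-1}) + r(t_i)].
Sum ≈ 21.3350.

21.3350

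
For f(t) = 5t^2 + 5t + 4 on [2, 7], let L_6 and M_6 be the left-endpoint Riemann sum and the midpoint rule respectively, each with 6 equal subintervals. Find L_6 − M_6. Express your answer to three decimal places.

-99.826

L_6 ≈ 589.56019.
M_6 ≈ 689.38657.
L_6 − M_6 ≈ -99.826.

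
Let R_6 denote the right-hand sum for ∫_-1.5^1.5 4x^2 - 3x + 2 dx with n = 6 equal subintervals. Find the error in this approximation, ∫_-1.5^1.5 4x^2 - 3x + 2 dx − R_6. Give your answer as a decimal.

Exact integral: ∫_-1.5^1.5 f(x) dx = 15.
R_6 = 13.25.
Error = 15 − 13.25 = 1.75.

1.75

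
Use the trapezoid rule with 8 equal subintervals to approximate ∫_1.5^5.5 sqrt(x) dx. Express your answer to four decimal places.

Δx = (5.5 − 1.5)/8 = 0.5.
f(1.5) ≈ 1.2247, f(2) ≈ 1.4142, f(2.5) ≈ 1.5811, f(3) ≈ 1.7321, f(3.5) ≈ 1.8708, f(4) ≈ 2.0000, f(4.5) ≈ 2.1213, f(5) ≈ 2.2361, f(5.5) ≈ 2.3452.
T_8 = (Δx/2)·[f(x_0) + 2f(x_1) + ... + 2f(x_{7}) + f(x_8)].
Sum ≈ 7.3703.

7.3703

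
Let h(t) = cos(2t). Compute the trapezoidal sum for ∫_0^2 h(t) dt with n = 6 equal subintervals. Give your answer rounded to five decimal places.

-0.36428

Δt = (2 − 0)/6 = 1/3.
h(0) ≈ 1.00000, h(1/3) ≈ 0.78589, h(2/3) ≈ 0.23524, h(1) ≈ -0.41615, h(4/3) ≈ -0.88933, h(5/3) ≈ -0.98167, h(2) ≈ -0.65364.
T_6 = (Δt/2)·[h(t_0) + 2h(t_1) + ... + 2h(t_{5}) + h(t_6)].
Sum ≈ -0.36428.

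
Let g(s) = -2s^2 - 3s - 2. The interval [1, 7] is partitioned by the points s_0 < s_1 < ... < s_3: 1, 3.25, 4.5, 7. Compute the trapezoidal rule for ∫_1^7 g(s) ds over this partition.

-321.65625

Subinterval widths: 2.25, 1.25, 2.5.
g(1) = -7, g(3.25) = -32.875, g(4.5) = -56, g(7) = -121.
On each subinterval the trapezoid contributes (Δs_i/2)·[g(s_{i-1}) + g(s_i)].
Sum = -321.65625.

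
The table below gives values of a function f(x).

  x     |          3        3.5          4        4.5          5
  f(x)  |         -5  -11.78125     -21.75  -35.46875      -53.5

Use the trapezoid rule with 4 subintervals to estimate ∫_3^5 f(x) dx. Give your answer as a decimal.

-49.125

Δx = 0.5.
T_4 = (0.5/2)·[(-5) + 2·(-11.78125) + 2·(-21.75) + 2·(-35.46875) + (-53.5)] = -49.125.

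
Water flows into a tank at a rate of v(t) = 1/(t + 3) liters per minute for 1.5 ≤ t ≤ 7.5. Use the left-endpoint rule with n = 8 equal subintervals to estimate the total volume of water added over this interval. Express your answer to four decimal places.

Δt = (7.5 − 1.5)/8 = 0.75.
Left endpoints: 1.5, 2.25, 3, 3.75, 4.5, 5.25, 6, 6.75.
v(1.5) = 2/9, v(2.25) = 4/21, v(3) = 1/6, v(3.75) = 4/27, v(4.5) = 2/15, v(5.25) = 4/33, v(6) = 1/9, v(6.75) = 4/39.
Sum = Δt · [v(1.5) + v(2.25) + v(3) + ...].
Sum ≈ 0.8968.

0.8968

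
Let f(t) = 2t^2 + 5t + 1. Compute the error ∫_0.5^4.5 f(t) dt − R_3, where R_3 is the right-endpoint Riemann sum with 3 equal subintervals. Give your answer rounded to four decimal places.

Exact integral: ∫_0.5^4.5 f(t) dt ≈ 114.666667.
R_3 ≈ 157.037037.
Error ≈ 114.666667 − 157.037037 ≈ -42.3704.

-42.3704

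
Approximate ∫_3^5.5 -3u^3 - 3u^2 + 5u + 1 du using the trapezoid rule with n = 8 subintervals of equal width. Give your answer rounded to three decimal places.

Δu = (5.5 − 3)/8 = 0.3125.
f(3) = -92, f(3.3125) = -509527/4096, f(3.625) = -83559/512, f(3.9375) = -855917/4096, f(4.25) = -262.234375, f(4.5625) = -1325307/4096, f(4.875) = -201469/512, f(5.1875) = -1935697/4096, f(5.5) = -561.375.
T_8 = (Δu/2)·[f(u_0) + 2f(u_1) + ... + 2f(u_{7}) + f(u_8)].
Sum ≈ -710.975.

-710.975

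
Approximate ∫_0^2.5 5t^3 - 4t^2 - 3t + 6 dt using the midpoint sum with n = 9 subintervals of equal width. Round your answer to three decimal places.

Δt = (2.5 − 0)/9 = 5/18.
Midpoints: 5/36, 5/12, 25/36, 35/36, 1.25, 55/36, 65/36, 25/12, 85/36.
f(5/36) = 257521/46656, f(5/12) = 7633/1728, f(25/36) = 170861/46656, f(35/36) = 181831/46656, f(1.25) = 5.765625, f(55/36) = 462371/46656, f(65/36) = 791941/46656, f(25/12) = 47693/1728, f(85/36) = 1979681/46656.
Sum = Δt · [f(5/36) + f(5/12) + f(25/36) + ...].
Sum ≈ 33.383.

33.383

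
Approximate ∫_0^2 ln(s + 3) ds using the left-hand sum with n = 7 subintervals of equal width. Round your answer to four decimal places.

2.6775

Δs = (2 − 0)/7 = 2/7.
Left endpoints: 0, 2/7, 4/7, 6/7, 8/7, 10/7, 12/7.
f(0) ≈ 1.0986, f(2/7) ≈ 1.1896, f(4/7) ≈ 1.2730, f(6/7) ≈ 1.3499, f(8/7) ≈ 1.4214, f(10/7) ≈ 1.4881, f(12/7) ≈ 1.5506.
Sum = Δs · [f(0) + f(2/7) + f(4/7) + ...].
Sum ≈ 2.6775.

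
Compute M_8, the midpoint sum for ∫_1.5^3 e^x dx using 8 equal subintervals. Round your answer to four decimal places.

15.5810

Δx = (3 − 1.5)/8 = 0.1875.
Midpoints: 1.59375, 1.78125, 1.96875, 2.15625, 2.34375, 2.53125, 2.71875, 2.90625.
f(1.59375) ≈ 4.9222, f(1.78125) ≈ 5.9373, f(1.96875) ≈ 7.1617, f(2.15625) ≈ 8.6387, f(2.34375) ≈ 10.4202, f(2.53125) ≈ 12.5692, f(2.71875) ≈ 15.1614, f(2.90625) ≈ 18.2881.
Sum = Δx · [f(1.59375) + f(1.78125) + f(1.96875) + ...].
Sum ≈ 15.5810.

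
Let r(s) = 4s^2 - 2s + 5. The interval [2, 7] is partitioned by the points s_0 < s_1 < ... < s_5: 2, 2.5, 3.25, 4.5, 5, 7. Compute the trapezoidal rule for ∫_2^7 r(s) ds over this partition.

433.75

Subinterval widths: 0.5, 0.75, 1.25, 0.5, 2.
r(2) = 17, r(2.5) = 25, r(3.25) = 40.75, r(4.5) = 77, r(5) = 95, r(7) = 187.
On each subinterval the trapezoid contributes (Δs_i/2)·[r(s_{i-1}) + r(s_i)].
Sum = 433.75.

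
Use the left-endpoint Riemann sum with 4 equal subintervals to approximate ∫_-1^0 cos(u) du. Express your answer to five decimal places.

0.77962

Δu = (0 − (-1))/4 = 0.25.
Left endpoints: -1, -0.75, -0.5, -0.25.
f(-1) ≈ 0.54030, f(-0.75) ≈ 0.73169, f(-0.5) ≈ 0.87758, f(-0.25) ≈ 0.96891.
Sum = Δu · [f(-1) + f(-0.75) + f(-0.5) + f(-0.25)].
Sum ≈ 0.77962.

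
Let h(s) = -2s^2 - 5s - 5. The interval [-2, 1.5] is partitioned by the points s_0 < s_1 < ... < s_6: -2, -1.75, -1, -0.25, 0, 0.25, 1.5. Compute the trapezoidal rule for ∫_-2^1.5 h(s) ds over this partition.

Subinterval widths: 0.25, 0.75, 0.75, 0.25, 0.25, 1.25.
h(-2) = -3, h(-1.75) = -2.375, h(-1) = -2, h(-0.25) = -3.875, h(0) = -5, h(0.25) = -6.375, h(1.5) = -17.
On each subinterval the trapezoid contributes (Δs_i/2)·[h(s_{i-1}) + h(s_i)].
Sum = -21.65625.

-21.65625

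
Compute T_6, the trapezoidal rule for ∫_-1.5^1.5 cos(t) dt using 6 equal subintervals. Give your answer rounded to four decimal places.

1.9533

Δt = (1.5 − (-1.5))/6 = 0.5.
f(-1.5) ≈ 0.0707, f(-1) ≈ 0.5403, f(-0.5) ≈ 0.8776, f(0) ≈ 1.0000, f(0.5) ≈ 0.8776, f(1) ≈ 0.5403, f(1.5) ≈ 0.0707.
T_6 = (Δt/2)·[f(t_0) + 2f(t_1) + ... + 2f(t_{5}) + f(t_6)].
Sum ≈ 1.9533.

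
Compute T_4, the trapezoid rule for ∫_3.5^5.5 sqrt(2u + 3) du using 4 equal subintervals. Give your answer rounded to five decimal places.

Δu = (5.5 − 3.5)/4 = 0.5.
f(3.5) ≈ 3.16228, f(4) ≈ 3.31662, f(4.5) ≈ 3.46410, f(5) ≈ 3.60555, f(5.5) ≈ 3.74166.
T_4 = (Δu/2)·[f(u_0) + 2f(u_1) + 2f(u_2) + 2f(u_3) + f(u_4)].
Sum ≈ 6.91912.

6.91912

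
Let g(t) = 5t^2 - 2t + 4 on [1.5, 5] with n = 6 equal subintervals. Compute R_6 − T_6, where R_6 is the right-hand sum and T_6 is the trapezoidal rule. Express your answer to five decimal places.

31.13542

R_6 ≈ 226.0862269.
T_6 ≈ 194.9508102.
R_6 − T_6 ≈ 31.13542.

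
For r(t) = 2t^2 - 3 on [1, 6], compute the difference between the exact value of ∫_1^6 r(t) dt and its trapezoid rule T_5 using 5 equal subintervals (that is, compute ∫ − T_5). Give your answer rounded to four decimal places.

-1.6667

Exact integral: ∫_1^6 r(t) dt ≈ 128.333333.
T_5 = 130.
Error ≈ 128.333333 − 130 ≈ -1.6667.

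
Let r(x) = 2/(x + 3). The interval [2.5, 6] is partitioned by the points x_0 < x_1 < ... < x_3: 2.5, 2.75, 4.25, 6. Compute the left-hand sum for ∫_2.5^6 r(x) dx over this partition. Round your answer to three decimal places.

1.095

Subinterval widths: 0.25, 1.5, 1.75.
Left endpoints: 2.5, 2.75, 4.25.
r(2.5) = 4/11, r(2.75) = 8/23, r(4.25) = 8/29.
Sum = Σ Δx_i · r(x_i).
Sum ≈ 1.095.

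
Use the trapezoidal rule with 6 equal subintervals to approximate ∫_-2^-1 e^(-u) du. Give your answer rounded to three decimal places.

4.682

Δu = (-1 − (-2))/6 = 1/6.
f(-2) ≈ 7.389, f(-11/6) ≈ 6.255, f(-5/3) ≈ 5.294, f(-1.5) ≈ 4.482, f(-4/3) ≈ 3.794, f(-7/6) ≈ 3.211, f(-1) ≈ 2.718.
T_6 = (Δu/2)·[f(u_0) + 2f(u_1) + ... + 2f(u_{5}) + f(u_6)].
Sum ≈ 4.682.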